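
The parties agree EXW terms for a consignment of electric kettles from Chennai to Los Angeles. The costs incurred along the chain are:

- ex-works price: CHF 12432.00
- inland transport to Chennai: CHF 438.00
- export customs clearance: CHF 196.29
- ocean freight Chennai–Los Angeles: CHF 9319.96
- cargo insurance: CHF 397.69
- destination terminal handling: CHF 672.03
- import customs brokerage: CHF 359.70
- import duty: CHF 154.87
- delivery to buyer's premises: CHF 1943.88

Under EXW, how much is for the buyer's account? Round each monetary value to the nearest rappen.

EXW: the seller makes goods available at their premises; the buyer bears all onward costs.
Seller's account: goods 12432.00 = 12432.00
Buyer's account: inland to port 438.00 + export clearance 196.29 + freight 9319.96 + insurance 397.69 + destination terminal 672.03 + brokerage 359.70 + duty 154.87 + delivery 1943.88 = 13482.42

Buyer's account: CHF 13482.42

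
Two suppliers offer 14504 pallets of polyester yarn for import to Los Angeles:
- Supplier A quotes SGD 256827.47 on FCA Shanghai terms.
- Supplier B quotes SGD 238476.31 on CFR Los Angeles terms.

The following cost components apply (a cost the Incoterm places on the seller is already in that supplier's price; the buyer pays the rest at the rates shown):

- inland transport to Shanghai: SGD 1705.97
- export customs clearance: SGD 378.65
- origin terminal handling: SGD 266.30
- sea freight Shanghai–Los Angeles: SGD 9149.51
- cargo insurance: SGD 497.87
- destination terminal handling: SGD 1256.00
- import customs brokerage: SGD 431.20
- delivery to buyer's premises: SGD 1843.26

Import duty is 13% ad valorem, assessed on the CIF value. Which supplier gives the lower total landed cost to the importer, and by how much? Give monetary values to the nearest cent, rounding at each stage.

Supplier B is cheaper by SGD 31376.68

Supplier A (FCA):
CIF value = FCA price + origin terminal + freight + insurance = 256827.47 + 266.30 + 9149.51 + 497.87 = 266741.15
Import duty = 266741.15 × 13% = 34676.35
Buyer bears (A): 266.30 + 9149.51 + 497.87 + 1256.00 + 431.20 + 1843.26 = 13444.14
Landed cost (A) = invoice 256827.47 + 13444.14 + duty 34676.35 = 304947.96
Supplier B (CFR):
CIF value = CFR price + insurance = 238476.31 + 497.87 = 238974.18
Import duty = 238974.18 × 13% = 31066.64
Buyer bears (B): 497.87 + 1256.00 + 431.20 + 1843.26 = 4028.33
Landed cost (B) = invoice 238476.31 + 4028.33 + duty 31066.64 = 273571.28
Difference = |304947.96 − 273571.28| = 31376.68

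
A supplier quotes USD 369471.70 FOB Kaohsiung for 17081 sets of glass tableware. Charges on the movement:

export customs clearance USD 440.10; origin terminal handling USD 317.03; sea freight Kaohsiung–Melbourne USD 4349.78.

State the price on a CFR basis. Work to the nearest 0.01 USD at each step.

Not relevant to the conversion: export clearance, origin terminal — on the seller under both FOB and CFR; already in the FOB price and stays in the CFR price.
From FOB to CFR, the seller additionally bears: freight.
CFR price = 369471.70 + 4349.78 = 373821.48

CFR price: USD 373821.48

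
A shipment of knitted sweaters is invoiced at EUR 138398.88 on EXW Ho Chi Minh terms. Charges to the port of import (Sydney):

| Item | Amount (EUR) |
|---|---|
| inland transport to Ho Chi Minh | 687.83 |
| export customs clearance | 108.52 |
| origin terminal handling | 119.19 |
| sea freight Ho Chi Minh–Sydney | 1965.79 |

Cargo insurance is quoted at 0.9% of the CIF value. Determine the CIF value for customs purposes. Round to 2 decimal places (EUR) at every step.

CIF value: EUR 142563.28

Let C be the CIF value. C = EXW price + pre-shipment costs + freight + 0.9% × C
C − 0.9% × C = 138398.88 + 687.83 + 108.52 + 119.19 + 1965.79
0.991 × C = 141280.21
C = 141280.21 / 0.991 = 142563.28
Insurance premium = 0.9% × 142563.28 = 1283.07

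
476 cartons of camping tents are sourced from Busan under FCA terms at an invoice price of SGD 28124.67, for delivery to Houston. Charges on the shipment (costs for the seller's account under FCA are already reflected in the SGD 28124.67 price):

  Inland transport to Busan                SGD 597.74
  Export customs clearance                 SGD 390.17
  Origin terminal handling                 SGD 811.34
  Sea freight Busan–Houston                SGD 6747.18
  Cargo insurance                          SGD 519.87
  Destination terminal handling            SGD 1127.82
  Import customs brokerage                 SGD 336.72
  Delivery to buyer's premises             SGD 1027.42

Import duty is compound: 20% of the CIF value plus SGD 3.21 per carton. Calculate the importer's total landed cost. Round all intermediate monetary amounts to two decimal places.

Total landed cost: SGD 47463.59

FCA: the seller delivers export-cleared goods to the carrier; the buyer bears costs from that point.
Already in the invoice (seller's account under FCA): inland to port, export clearance — exclude.
CIF value = FCA price + origin terminal + freight + insurance = 28124.67 + 811.34 + 6747.18 + 519.87 = 36203.06
Ad valorem component: 36203.06 × 20% = 7240.61
Specific component: 476 × 3.21 = 1527.96
Import duty = 7240.61 + 1527.96 = 8768.57
Buyer bears: origin terminal 811.34 + freight 6747.18 + insurance 519.87 + destination terminal 1127.82 + brokerage 336.72 + delivery 1027.42 + duty 8768.57 = 19338.92
Landed cost = invoice 28124.67 + 19338.92 = 47463.59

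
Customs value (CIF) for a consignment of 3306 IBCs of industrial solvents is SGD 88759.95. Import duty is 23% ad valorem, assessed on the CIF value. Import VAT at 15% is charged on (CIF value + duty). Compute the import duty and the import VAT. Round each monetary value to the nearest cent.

Import duty: SGD 20414.79; import VAT: SGD 16376.21

Import duty = 88759.95 × 23% = 20414.79
VAT base = CIF + duty = 88759.95 + 20414.79 = 109174.74
Import VAT = 109174.74 × 15% = 16376.21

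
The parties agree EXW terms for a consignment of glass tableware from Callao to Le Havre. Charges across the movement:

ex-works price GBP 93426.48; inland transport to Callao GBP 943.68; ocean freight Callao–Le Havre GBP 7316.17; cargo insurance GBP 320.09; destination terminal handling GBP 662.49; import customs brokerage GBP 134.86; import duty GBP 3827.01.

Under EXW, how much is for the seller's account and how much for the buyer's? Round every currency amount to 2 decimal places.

Seller: GBP 93426.48; buyer: GBP 13204.30

EXW: the seller makes goods available at their premises; the buyer bears all onward costs.
Seller's account: goods 93426.48 = 93426.48
Buyer's account: inland to port 943.68 + freight 7316.17 + insurance 320.09 + destination terminal 662.49 + brokerage 134.86 + duty 3827.01 = 13204.30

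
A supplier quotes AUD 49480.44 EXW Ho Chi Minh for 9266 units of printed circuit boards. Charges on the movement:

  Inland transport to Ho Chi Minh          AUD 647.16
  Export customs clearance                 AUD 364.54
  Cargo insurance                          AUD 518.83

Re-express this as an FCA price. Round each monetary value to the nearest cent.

FCA price: AUD 50492.14

Not relevant to the conversion: insurance — on the buyer under both terms; not part of either seller's price.
From EXW to FCA, the seller additionally bears: inland to port, export clearance.
FCA price = 49480.44 + 647.16 + 364.54 = 50492.14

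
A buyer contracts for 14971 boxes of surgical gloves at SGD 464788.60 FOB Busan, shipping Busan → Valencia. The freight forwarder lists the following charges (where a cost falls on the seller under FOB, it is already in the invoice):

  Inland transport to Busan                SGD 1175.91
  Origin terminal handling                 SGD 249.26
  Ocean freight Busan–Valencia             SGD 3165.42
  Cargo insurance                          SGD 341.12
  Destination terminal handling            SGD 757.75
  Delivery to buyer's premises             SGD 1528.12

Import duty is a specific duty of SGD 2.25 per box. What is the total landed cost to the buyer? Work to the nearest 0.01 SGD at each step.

Total landed cost: SGD 504265.76

FOB: the seller bears costs until goods are on board at the origin port; the buyer bears freight, insurance and all costs thereafter.
Already in the invoice (seller's account under FOB): inland to port, origin terminal — exclude.
CIF value = FOB price + freight + insurance = 464788.60 + 3165.42 + 341.12 = 468295.14
Import duty = 14971 × 2.25 = 33684.75
Buyer bears: freight 3165.42 + insurance 341.12 + destination terminal 757.75 + delivery 1528.12 + duty 33684.75 = 39477.16
Landed cost = invoice 464788.60 + 39477.16 = 504265.76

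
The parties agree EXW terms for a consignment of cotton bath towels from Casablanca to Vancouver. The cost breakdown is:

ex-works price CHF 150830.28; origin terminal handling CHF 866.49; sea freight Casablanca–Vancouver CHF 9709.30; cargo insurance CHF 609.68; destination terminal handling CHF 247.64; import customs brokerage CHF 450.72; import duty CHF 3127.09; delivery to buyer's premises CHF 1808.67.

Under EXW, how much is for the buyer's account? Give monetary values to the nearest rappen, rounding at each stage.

EXW: the seller makes goods available at their premises; the buyer bears all onward costs.
Seller's account: goods 150830.28 = 150830.28
Buyer's account: origin terminal 866.49 + freight 9709.30 + insurance 609.68 + destination terminal 247.64 + brokerage 450.72 + duty 3127.09 + delivery 1808.67 = 16819.59

Buyer's account: CHF 16819.59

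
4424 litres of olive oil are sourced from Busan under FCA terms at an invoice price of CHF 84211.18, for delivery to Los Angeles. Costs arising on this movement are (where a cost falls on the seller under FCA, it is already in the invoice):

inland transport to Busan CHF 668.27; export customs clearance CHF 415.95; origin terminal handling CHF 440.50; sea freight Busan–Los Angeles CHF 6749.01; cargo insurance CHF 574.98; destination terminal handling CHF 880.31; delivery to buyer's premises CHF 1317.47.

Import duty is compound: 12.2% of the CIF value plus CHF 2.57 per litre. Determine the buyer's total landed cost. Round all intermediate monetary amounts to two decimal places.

FCA: the seller delivers export-cleared goods to the carrier; the buyer bears costs from that point.
Already in the invoice (seller's account under FCA): inland to port, export clearance — exclude.
CIF value = FCA price + origin terminal + freight + insurance = 84211.18 + 440.50 + 6749.01 + 574.98 = 91975.67
Ad valorem component: 91975.67 × 12.2% = 11221.03
Specific component: 4424 × 2.57 = 11369.68
Import duty = 11221.03 + 11369.68 = 22590.71
Buyer bears: origin terminal 440.50 + freight 6749.01 + insurance 574.98 + destination terminal 880.31 + delivery 1317.47 + duty 22590.71 = 32552.98
Landed cost = invoice 84211.18 + 32552.98 = 116764.16

Total landed cost: CHF 116764.16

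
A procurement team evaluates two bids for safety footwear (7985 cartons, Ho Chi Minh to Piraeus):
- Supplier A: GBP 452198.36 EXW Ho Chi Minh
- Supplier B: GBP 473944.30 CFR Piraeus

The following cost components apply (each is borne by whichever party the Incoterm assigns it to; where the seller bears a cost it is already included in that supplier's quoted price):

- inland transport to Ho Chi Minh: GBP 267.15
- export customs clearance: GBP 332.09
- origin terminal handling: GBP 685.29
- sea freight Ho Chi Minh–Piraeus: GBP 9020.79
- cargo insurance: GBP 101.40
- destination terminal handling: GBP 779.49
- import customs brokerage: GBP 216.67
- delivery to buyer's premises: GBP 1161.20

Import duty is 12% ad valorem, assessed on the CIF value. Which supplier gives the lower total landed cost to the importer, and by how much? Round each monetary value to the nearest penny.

Supplier A is cheaper by GBP 12813.49

Supplier A (EXW):
CIF value = EXW price + inland to port + export clearance + origin terminal + freight + insurance = 452198.36 + 267.15 + 332.09 + 685.29 + 9020.79 + 101.40 = 462605.08
Import duty = 462605.08 × 12% = 55512.61
Buyer bears (A): 267.15 + 332.09 + 685.29 + 9020.79 + 101.40 + 779.49 + 216.67 + 1161.20 = 12564.08
Landed cost (A) = invoice 452198.36 + 12564.08 + duty 55512.61 = 520275.05
Supplier B (CFR):
CIF value = CFR price + insurance = 473944.30 + 101.40 = 474045.70
Import duty = 474045.70 × 12% = 56885.48
Buyer bears (B): 101.40 + 779.49 + 216.67 + 1161.20 = 2258.76
Landed cost (B) = invoice 473944.30 + 2258.76 + duty 56885.48 = 533088.54
Difference = |520275.05 − 533088.54| = 12813.49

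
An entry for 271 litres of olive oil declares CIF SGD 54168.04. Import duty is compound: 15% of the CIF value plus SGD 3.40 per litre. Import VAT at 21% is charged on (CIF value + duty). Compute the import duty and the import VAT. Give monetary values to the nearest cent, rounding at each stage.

Ad valorem component: 54168.04 × 15% = 8125.21
Specific component: 271 × 3.40 = 921.40
Import duty = 8125.21 + 921.40 = 9046.61
VAT base = CIF + duty = 54168.04 + 9046.61 = 63214.65
Import VAT = 63214.65 × 21% = 13275.08

Import duty: SGD 9046.61; import VAT: SGD 13275.08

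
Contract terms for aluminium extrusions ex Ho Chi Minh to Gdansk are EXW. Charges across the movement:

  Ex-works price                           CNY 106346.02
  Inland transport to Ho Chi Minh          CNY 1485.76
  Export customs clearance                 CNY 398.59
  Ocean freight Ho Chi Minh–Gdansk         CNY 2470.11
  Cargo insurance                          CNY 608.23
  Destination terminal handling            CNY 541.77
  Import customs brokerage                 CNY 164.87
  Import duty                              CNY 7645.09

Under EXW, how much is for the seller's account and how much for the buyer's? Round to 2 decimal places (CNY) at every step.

EXW: the seller makes goods available at their premises; the buyer bears all onward costs.
Seller's account: goods 106346.02 = 106346.02
Buyer's account: inland to port 1485.76 + export clearance 398.59 + freight 2470.11 + insurance 608.23 + destination terminal 541.77 + brokerage 164.87 + duty 7645.09 = 13314.42

Seller: CNY 106346.02; buyer: CNY 13314.42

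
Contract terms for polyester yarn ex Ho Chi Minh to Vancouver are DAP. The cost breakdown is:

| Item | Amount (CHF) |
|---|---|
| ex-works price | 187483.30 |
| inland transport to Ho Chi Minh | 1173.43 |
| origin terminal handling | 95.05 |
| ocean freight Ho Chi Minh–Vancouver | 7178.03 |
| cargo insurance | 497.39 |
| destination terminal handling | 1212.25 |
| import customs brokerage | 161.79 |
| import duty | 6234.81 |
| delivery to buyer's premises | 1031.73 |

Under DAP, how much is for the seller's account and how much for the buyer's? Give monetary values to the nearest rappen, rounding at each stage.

Seller: CHF 198671.18; buyer: CHF 6396.60

DAP: the seller bears all costs to the named destination except import duty and clearance.
Seller's account: goods 187483.30 + inland to port 1173.43 + origin terminal 95.05 + freight 7178.03 + insurance 497.39 + destination terminal 1212.25 + delivery 1031.73 = 198671.18
Buyer's account: brokerage 161.79 + duty 6234.81 = 6396.60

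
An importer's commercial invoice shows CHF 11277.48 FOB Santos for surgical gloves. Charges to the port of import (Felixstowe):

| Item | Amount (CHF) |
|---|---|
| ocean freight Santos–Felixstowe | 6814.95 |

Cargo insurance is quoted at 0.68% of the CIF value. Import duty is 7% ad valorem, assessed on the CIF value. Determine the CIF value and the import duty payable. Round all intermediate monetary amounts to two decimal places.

CIF value: CHF 18216.30; import duty: CHF 1275.14

Let C be the CIF value. C = FOB price + freight + 0.68% × C
C − 0.68% × C = 11277.48 + 6814.95
0.9932 × C = 18092.43
C = 18092.43 / 0.9932 = 18216.30
Insurance premium = 0.68% × 18216.30 = 123.87
Import duty = 18216.30 × 7% = 1275.14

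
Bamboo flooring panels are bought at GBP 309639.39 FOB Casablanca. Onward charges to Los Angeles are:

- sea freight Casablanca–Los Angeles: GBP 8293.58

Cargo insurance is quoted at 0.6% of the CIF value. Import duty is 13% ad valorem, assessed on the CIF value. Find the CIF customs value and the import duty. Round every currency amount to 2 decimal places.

Let C be the CIF value. C = FOB price + freight + 0.6% × C
C − 0.6% × C = 309639.39 + 8293.58
0.994 × C = 317932.97
C = 317932.97 / 0.994 = 319852.08
Insurance premium = 0.6% × 319852.08 = 1919.11
Import duty = 319852.08 × 13% = 41580.77

CIF value: GBP 319852.08; import duty: GBP 41580.77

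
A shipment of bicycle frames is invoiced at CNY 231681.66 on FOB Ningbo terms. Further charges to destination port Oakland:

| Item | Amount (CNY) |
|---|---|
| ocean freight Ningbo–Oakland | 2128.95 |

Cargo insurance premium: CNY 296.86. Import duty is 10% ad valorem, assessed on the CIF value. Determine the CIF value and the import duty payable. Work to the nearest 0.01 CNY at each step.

CIF value: CNY 234107.47; import duty: CNY 23410.75

CIF = FOB price + freight + insurance
CIF = 231681.66 + 2128.95 + 296.86 = 234107.47
Import duty = 234107.47 × 10% = 23410.75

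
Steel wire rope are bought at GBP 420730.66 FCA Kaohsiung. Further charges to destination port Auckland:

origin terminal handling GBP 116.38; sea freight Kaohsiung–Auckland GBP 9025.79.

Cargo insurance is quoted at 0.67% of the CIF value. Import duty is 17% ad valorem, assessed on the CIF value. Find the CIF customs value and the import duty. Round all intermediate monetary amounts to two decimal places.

CIF value: GBP 432772.41; import duty: GBP 73571.31

Let C be the CIF value. C = FCA price + pre-shipment costs + freight + 0.67% × C
C − 0.67% × C = 420730.66 + 116.38 + 9025.79
0.9933 × C = 429872.83
C = 429872.83 / 0.9933 = 432772.41
Insurance premium = 0.67% × 432772.41 = 2899.58
Import duty = 432772.41 × 17% = 73571.31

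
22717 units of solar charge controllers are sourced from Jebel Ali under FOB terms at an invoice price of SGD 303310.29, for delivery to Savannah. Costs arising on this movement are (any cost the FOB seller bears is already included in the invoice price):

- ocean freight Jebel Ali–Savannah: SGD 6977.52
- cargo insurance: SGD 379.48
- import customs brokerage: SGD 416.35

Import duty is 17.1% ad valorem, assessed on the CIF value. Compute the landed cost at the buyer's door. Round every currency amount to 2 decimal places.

FOB: the seller bears costs until goods are on board at the origin port; the buyer bears freight, insurance and all costs thereafter.
CIF value = FOB price + freight + insurance = 303310.29 + 6977.52 + 379.48 = 310667.29
Import duty = 310667.29 × 17.1% = 53124.11
Buyer bears: freight 6977.52 + insurance 379.48 + brokerage 416.35 + duty 53124.11 = 60897.46
Landed cost = invoice 303310.29 + 60897.46 = 364207.75

Total landed cost: SGD 364207.75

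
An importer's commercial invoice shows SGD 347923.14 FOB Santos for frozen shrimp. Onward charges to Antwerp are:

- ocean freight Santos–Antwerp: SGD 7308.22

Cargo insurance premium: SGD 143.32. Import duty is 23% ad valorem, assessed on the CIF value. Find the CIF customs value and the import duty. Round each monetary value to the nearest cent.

CIF value: SGD 355374.68; import duty: SGD 81736.18

CIF = FOB price + freight + insurance
CIF = 347923.14 + 7308.22 + 143.32 = 355374.68
Import duty = 355374.68 × 23% = 81736.18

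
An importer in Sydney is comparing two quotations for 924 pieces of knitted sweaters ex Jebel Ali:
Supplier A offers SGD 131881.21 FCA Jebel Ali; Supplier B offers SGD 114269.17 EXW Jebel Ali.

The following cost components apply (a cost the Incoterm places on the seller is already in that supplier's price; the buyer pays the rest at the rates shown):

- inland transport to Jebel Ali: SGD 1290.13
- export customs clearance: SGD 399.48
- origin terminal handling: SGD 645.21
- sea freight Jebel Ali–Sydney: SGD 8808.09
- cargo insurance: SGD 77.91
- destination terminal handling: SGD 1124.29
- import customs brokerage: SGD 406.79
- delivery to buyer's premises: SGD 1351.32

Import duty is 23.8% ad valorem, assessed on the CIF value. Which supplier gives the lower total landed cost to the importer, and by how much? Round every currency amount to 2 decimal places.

Supplier A (FCA):
CIF value = FCA price + origin terminal + freight + insurance = 131881.21 + 645.21 + 8808.09 + 77.91 = 141412.42
Import duty = 141412.42 × 23.8% = 33656.16
Buyer bears (A): 645.21 + 8808.09 + 77.91 + 1124.29 + 406.79 + 1351.32 = 12413.61
Landed cost (A) = invoice 131881.21 + 12413.61 + duty 33656.16 = 177950.98
Supplier B (EXW):
CIF value = EXW price + inland to port + export clearance + origin terminal + freight + insurance = 114269.17 + 1290.13 + 399.48 + 645.21 + 8808.09 + 77.91 = 125489.99
Import duty = 125489.99 × 23.8% = 29866.62
Buyer bears (B): 1290.13 + 399.48 + 645.21 + 8808.09 + 77.91 + 1124.29 + 406.79 + 1351.32 = 14103.22
Landed cost (B) = invoice 114269.17 + 14103.22 + duty 29866.62 = 158239.01
Difference = |177950.98 − 158239.01| = 19711.97

Supplier B is cheaper by SGD 19711.97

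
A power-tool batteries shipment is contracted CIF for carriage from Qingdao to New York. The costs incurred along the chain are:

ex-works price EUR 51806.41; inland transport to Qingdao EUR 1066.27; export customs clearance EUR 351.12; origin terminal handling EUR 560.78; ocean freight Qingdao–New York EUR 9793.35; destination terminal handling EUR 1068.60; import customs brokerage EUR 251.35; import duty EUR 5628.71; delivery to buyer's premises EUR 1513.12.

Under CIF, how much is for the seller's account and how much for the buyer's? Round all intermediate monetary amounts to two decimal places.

CIF: the seller pays costs through ocean freight and marine insurance to the destination port.
Seller's account: goods 51806.41 + inland to port 1066.27 + export clearance 351.12 + origin terminal 560.78 + freight 9793.35 = 63577.93
Buyer's account: destination terminal 1068.60 + brokerage 251.35 + duty 5628.71 + delivery 1513.12 = 8461.78

Seller: EUR 63577.93; buyer: EUR 8461.78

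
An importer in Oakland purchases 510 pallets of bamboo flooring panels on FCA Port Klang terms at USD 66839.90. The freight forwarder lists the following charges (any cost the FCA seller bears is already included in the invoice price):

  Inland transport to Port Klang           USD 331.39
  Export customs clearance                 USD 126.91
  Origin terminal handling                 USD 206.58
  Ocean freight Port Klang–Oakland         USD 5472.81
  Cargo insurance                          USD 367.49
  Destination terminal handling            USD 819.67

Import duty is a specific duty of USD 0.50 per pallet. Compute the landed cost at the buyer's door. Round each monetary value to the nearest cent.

Total landed cost: USD 73961.45

FCA: the seller delivers export-cleared goods to the carrier; the buyer bears costs from that point.
Already in the invoice (seller's account under FCA): inland to port, export clearance — exclude.
CIF value = FCA price + origin terminal + freight + insurance = 66839.90 + 206.58 + 5472.81 + 367.49 = 72886.78
Import duty = 510 × 0.50 = 255.00
Buyer bears: origin terminal 206.58 + freight 5472.81 + insurance 367.49 + destination terminal 819.67 + duty 255.00 = 7121.55
Landed cost = invoice 66839.90 + 7121.55 = 73961.45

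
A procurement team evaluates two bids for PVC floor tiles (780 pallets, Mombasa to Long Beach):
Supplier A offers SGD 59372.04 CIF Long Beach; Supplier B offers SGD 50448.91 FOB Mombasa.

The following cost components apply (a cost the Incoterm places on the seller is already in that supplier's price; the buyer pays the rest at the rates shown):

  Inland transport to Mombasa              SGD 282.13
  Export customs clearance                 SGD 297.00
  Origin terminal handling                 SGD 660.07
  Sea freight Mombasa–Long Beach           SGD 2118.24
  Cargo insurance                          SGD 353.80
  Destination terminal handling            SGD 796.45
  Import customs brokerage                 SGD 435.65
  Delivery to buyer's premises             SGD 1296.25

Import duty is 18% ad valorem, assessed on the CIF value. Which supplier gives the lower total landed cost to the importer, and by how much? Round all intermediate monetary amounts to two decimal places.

Supplier B is cheaper by SGD 7612.29

Supplier A (CIF):
The CIF price already equals the CIF value: 59372.04
Import duty = 59372.04 × 18% = 10686.97
Buyer bears (A): 796.45 + 435.65 + 1296.25 = 2528.35
Landed cost (A) = invoice 59372.04 + 2528.35 + duty 10686.97 = 72587.36
Supplier B (FOB):
CIF value = FOB price + freight + insurance = 50448.91 + 2118.24 + 353.80 = 52920.95
Import duty = 52920.95 × 18% = 9525.77
Buyer bears (B): 2118.24 + 353.80 + 796.45 + 435.65 + 1296.25 = 5000.39
Landed cost (B) = invoice 50448.91 + 5000.39 + duty 9525.77 = 64975.07
Difference = |72587.36 − 64975.07| = 7612.29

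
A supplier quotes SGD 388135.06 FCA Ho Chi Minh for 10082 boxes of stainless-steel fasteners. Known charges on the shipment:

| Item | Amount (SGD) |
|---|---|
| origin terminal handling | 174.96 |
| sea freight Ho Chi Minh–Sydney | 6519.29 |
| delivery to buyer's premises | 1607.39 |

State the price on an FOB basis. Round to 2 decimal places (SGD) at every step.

FOB price: SGD 388310.02

Not relevant to the conversion: delivery, freight — on the buyer under both terms; not part of either seller's price.
From FCA to FOB, the seller additionally bears: origin terminal.
FOB price = 388135.06 + 174.96 = 388310.02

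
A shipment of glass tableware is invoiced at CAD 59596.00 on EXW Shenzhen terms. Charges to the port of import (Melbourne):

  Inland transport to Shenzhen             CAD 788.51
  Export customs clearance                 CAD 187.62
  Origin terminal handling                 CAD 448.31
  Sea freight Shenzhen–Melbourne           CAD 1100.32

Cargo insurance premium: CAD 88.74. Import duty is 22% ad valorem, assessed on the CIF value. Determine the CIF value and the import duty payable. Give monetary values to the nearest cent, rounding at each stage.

CIF = EXW price + pre-shipment costs + freight + insurance
CIF = 59596.00 + 788.51 + 187.62 + 448.31 + 1100.32 + 88.74 = 62209.50
Import duty = 62209.50 × 22% = 13686.09

CIF value: CAD 62209.50; import duty: CAD 13686.09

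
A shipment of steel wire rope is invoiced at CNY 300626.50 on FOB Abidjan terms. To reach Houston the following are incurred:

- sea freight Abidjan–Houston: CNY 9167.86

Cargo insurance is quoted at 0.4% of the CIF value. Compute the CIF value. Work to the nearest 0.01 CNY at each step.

CIF value: CNY 311038.51

Let C be the CIF value. C = FOB price + freight + 0.4% × C
C − 0.4% × C = 300626.50 + 9167.86
0.996 × C = 309794.36
C = 309794.36 / 0.996 = 311038.51
Insurance premium = 0.4% × 311038.51 = 1244.15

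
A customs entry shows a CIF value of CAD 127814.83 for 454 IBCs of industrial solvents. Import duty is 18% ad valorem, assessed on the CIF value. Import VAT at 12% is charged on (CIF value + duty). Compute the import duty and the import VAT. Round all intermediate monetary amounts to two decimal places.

Import duty: CAD 23006.67; import VAT: CAD 18098.58

Import duty = 127814.83 × 18% = 23006.67
VAT base = CIF + duty = 127814.83 + 23006.67 = 150821.50
Import VAT = 150821.50 × 12% = 18098.58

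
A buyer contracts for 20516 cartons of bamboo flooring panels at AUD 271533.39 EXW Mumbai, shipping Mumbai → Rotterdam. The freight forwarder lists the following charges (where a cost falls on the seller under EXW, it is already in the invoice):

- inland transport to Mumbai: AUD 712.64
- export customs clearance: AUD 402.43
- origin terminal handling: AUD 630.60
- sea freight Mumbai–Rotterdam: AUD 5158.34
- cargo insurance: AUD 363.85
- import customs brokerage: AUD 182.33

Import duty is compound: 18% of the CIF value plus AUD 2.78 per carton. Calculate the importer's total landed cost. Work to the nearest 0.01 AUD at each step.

Total landed cost: AUD 386202.29

EXW: the seller makes goods available at their premises; the buyer bears all onward costs.
CIF value = EXW price + inland to port + export clearance + origin terminal + freight + insurance = 271533.39 + 712.64 + 402.43 + 630.60 + 5158.34 + 363.85 = 278801.25
Ad valorem component: 278801.25 × 18% = 50184.23
Specific component: 20516 × 2.78 = 57034.48
Import duty = 50184.23 + 57034.48 = 107218.71
Buyer bears: inland to port 712.64 + export clearance 402.43 + origin terminal 630.60 + freight 5158.34 + insurance 363.85 + brokerage 182.33 + duty 107218.71 = 114668.90
Landed cost = invoice 271533.39 + 114668.90 = 386202.29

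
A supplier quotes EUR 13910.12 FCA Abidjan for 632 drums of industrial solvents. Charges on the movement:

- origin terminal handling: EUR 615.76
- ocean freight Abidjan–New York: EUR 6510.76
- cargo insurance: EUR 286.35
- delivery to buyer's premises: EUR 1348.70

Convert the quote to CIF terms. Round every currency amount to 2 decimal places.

Not relevant to the conversion: delivery — on the buyer under both terms; not part of either seller's price.
From FCA to CIF, the seller additionally bears: origin terminal, freight, insurance.
CIF price = 13910.12 + 615.76 + 6510.76 + 286.35 = 21322.99

CIF price: EUR 21322.99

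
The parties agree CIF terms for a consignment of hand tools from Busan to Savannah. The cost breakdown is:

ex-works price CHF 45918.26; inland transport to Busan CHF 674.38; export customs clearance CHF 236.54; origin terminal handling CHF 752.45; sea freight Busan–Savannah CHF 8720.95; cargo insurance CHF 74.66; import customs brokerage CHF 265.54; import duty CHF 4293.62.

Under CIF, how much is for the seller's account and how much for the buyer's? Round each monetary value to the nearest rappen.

CIF: the seller pays costs through ocean freight and marine insurance to the destination port.
Seller's account: goods 45918.26 + inland to port 674.38 + export clearance 236.54 + origin terminal 752.45 + freight 8720.95 + insurance 74.66 = 56377.24
Buyer's account: brokerage 265.54 + duty 4293.62 = 4559.16

Seller: CHF 56377.24; buyer: CHF 4559.16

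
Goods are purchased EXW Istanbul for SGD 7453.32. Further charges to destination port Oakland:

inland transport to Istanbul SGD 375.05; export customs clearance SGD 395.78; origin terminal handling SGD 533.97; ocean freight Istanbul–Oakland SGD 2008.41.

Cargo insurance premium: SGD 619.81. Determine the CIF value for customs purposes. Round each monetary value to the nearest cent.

CIF = EXW price + pre-shipment costs + freight + insurance
CIF = 7453.32 + 375.05 + 395.78 + 533.97 + 2008.41 + 619.81 = 11386.34

CIF value: SGD 11386.34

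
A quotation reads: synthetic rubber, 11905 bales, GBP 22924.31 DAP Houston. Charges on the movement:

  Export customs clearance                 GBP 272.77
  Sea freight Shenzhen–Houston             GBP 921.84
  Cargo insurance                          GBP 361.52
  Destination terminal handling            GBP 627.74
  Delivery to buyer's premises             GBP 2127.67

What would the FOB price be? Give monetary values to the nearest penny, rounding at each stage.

FOB price: GBP 18885.54

Not relevant to the conversion: export clearance — on the seller under both DAP and FOB; already in the DAP price and stays in the FOB price.
From DAP to FOB, the seller no longer bears: freight, insurance, destination terminal, delivery.
FOB price = 22924.31 − 921.84 − 361.52 − 627.74 − 2127.67 = 18885.54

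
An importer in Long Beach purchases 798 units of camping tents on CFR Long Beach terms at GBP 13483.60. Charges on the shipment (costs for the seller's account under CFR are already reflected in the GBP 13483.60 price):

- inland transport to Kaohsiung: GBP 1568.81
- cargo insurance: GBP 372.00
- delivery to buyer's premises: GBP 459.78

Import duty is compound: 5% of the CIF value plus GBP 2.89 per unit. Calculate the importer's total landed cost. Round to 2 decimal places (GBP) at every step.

CFR: the seller pays costs through ocean freight to the destination port, but not insurance.
Already in the invoice (seller's account under CFR): inland to port — exclude.
CIF value = CFR price + insurance = 13483.60 + 372.00 = 13855.60
Ad valorem component: 13855.60 × 5% = 692.78
Specific component: 798 × 2.89 = 2306.22
Import duty = 692.78 + 2306.22 = 2999.00
Buyer bears: insurance 372.00 + delivery 459.78 + duty 2999.00 = 3830.78
Landed cost = invoice 13483.60 + 3830.78 = 17314.38

Total landed cost: GBP 17314.38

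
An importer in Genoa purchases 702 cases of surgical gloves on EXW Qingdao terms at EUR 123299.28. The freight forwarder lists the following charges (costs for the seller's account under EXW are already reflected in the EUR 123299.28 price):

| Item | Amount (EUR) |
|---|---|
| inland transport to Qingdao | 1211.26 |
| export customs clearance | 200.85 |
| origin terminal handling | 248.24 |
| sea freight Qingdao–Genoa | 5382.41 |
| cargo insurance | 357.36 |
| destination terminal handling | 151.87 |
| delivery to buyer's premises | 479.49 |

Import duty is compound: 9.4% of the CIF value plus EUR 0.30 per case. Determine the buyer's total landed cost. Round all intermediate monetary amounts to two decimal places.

Total landed cost: EUR 143827.10

EXW: the seller makes goods available at their premises; the buyer bears all onward costs.
CIF value = EXW price + inland to port + export clearance + origin terminal + freight + insurance = 123299.28 + 1211.26 + 200.85 + 248.24 + 5382.41 + 357.36 = 130699.40
Ad valorem component: 130699.40 × 9.4% = 12285.74
Specific component: 702 × 0.30 = 210.60
Import duty = 12285.74 + 210.60 = 12496.34
Buyer bears: inland to port 1211.26 + export clearance 200.85 + origin terminal 248.24 + freight 5382.41 + insurance 357.36 + destination terminal 151.87 + delivery 479.49 + duty 12496.34 = 20527.82
Landed cost = invoice 123299.28 + 20527.82 = 143827.10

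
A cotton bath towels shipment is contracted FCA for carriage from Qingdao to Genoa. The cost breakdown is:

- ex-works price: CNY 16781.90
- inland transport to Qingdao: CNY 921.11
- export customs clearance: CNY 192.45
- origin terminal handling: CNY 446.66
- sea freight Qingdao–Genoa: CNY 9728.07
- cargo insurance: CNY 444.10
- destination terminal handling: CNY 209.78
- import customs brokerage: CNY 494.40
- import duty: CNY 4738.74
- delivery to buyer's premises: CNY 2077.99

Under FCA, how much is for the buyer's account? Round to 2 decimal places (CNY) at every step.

Buyer's account: CNY 18139.74

FCA: the seller delivers export-cleared goods to the carrier; the buyer bears costs from that point.
Seller's account: goods 16781.90 + inland to port 921.11 + export clearance 192.45 = 17895.46
Buyer's account: origin terminal 446.66 + freight 9728.07 + insurance 444.10 + destination terminal 209.78 + brokerage 494.40 + duty 4738.74 + delivery 2077.99 = 18139.74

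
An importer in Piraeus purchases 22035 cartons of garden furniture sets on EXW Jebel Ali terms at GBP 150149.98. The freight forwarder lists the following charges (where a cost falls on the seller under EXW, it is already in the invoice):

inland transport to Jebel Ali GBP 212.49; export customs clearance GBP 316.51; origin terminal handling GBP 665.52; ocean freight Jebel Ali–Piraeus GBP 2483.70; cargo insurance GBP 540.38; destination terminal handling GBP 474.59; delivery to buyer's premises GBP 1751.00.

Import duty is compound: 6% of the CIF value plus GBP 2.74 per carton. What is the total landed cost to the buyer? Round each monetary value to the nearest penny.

Total landed cost: GBP 226232.18

EXW: the seller makes goods available at their premises; the buyer bears all onward costs.
CIF value = EXW price + inland to port + export clearance + origin terminal + freight + insurance = 150149.98 + 212.49 + 316.51 + 665.52 + 2483.70 + 540.38 = 154368.58
Ad valorem component: 154368.58 × 6% = 9262.11
Specific component: 22035 × 2.74 = 60375.90
Import duty = 9262.11 + 60375.90 = 69638.01
Buyer bears: inland to port 212.49 + export clearance 316.51 + origin terminal 665.52 + freight 2483.70 + insurance 540.38 + destination terminal 474.59 + delivery 1751.00 + duty 69638.01 = 76082.20
Landed cost = invoice 150149.98 + 76082.20 = 226232.18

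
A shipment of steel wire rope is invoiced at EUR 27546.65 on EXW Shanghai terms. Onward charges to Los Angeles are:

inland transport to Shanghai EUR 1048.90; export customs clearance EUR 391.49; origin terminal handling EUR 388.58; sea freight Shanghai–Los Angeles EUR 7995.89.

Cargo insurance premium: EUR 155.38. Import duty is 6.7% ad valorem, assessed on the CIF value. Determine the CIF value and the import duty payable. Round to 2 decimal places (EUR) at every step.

CIF value: EUR 37526.89; import duty: EUR 2514.30

CIF = EXW price + pre-shipment costs + freight + insurance
CIF = 27546.65 + 1048.90 + 391.49 + 388.58 + 7995.89 + 155.38 = 37526.89
Import duty = 37526.89 × 6.7% = 2514.30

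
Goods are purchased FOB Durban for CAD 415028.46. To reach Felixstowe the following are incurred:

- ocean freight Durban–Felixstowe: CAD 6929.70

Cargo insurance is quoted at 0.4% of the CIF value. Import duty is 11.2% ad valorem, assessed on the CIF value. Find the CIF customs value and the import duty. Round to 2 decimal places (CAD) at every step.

CIF value: CAD 423652.77; import duty: CAD 47449.11

Let C be the CIF value. C = FOB price + freight + 0.4% × C
C − 0.4% × C = 415028.46 + 6929.70
0.996 × C = 421958.16
C = 421958.16 / 0.996 = 423652.77
Insurance premium = 0.4% × 423652.77 = 1694.61
Import duty = 423652.77 × 11.2% = 47449.11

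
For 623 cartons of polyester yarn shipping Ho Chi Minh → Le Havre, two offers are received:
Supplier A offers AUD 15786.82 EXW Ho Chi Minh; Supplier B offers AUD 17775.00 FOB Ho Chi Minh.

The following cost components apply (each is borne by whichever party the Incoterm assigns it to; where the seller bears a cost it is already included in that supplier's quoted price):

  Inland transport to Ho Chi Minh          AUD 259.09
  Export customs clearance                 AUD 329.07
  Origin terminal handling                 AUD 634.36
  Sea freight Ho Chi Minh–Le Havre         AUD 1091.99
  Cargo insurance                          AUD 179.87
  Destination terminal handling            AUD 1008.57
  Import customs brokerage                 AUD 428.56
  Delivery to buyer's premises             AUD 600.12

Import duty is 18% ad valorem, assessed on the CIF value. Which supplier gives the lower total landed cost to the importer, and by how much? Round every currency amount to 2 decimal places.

Supplier A (EXW):
CIF value = EXW price + inland to port + export clearance + origin terminal + freight + insurance = 15786.82 + 259.09 + 329.07 + 634.36 + 1091.99 + 179.87 = 18281.20
Import duty = 18281.20 × 18% = 3290.62
Buyer bears (A): 259.09 + 329.07 + 634.36 + 1091.99 + 179.87 + 1008.57 + 428.56 + 600.12 = 4531.63
Landed cost (A) = invoice 15786.82 + 4531.63 + duty 3290.62 = 23609.07
Supplier B (FOB):
CIF value = FOB price + freight + insurance = 17775.00 + 1091.99 + 179.87 = 19046.86
Import duty = 19046.86 × 18% = 3428.43
Buyer bears (B): 1091.99 + 179.87 + 1008.57 + 428.56 + 600.12 = 3309.11
Landed cost (B) = invoice 17775.00 + 3309.11 + duty 3428.43 = 24512.54
Difference = |23609.07 − 24512.54| = 903.47

Supplier A is cheaper by AUD 903.47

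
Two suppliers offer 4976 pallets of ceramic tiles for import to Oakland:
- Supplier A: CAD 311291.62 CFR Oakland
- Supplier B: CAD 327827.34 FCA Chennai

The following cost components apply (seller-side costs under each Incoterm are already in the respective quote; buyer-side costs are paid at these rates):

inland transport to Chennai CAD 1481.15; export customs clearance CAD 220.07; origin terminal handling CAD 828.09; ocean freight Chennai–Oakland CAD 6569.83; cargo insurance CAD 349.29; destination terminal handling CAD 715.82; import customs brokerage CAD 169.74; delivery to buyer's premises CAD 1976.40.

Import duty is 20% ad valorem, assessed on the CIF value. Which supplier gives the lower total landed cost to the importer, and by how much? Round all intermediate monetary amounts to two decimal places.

Supplier A is cheaper by CAD 28720.37

Supplier A (CFR):
CIF value = CFR price + insurance = 311291.62 + 349.29 = 311640.91
Import duty = 311640.91 × 20% = 62328.18
Buyer bears (A): 349.29 + 715.82 + 169.74 + 1976.40 = 3211.25
Landed cost (A) = invoice 311291.62 + 3211.25 + duty 62328.18 = 376831.05
Supplier B (FCA):
CIF value = FCA price + origin terminal + freight + insurance = 327827.34 + 828.09 + 6569.83 + 349.29 = 335574.55
Import duty = 335574.55 × 20% = 67114.91
Buyer bears (B): 828.09 + 6569.83 + 349.29 + 715.82 + 169.74 + 1976.40 = 10609.17
Landed cost (B) = invoice 327827.34 + 10609.17 + duty 67114.91 = 405551.42
Difference = |376831.05 − 405551.42| = 28720.37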